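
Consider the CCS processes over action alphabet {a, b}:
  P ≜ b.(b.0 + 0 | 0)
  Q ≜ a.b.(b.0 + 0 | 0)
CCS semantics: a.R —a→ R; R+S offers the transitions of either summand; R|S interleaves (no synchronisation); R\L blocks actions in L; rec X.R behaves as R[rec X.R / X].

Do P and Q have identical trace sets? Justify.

NO — witness ⟨b⟩

P's transition system — 3 states:
  s0 = b.(b.0 + 0 | 0) ⊢ -b-> s1
  s1 = b.0 + 0 | 0 ⊢ -b-> s2
  s2 = 0 ⊢ (no moves)
Q's transition system — 4 states:
  t0 = a.b.(b.0 + 0 | 0) ⊢ -a-> t1
  t1 = b.(b.0 + 0 | 0) ⊢ -b-> t2
  t2 = b.0 + 0 | 0 ⊢ -b-> t3
  t3 = 0 ⊢ (no moves)
Run σ = ⟨b⟩ on P: start {s0}
  [1] b ⇒ {s1}
  — P admits the full trace.
Run σ = ⟨b⟩ on Q: start {t0}
  [1] b ⇒ ∅ (Q stuck)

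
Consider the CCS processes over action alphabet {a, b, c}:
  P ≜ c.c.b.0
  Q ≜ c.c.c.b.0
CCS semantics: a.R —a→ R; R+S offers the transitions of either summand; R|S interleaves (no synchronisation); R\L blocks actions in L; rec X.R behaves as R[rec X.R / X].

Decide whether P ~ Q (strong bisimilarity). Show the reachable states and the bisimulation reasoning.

Reachable graph of P (4 states):
  u0 = c.c.b.0 | ··c··> u1
  u1 = c.b.0 | ··c··> u2
  u2 = b.0 | ··b··> u3
  u3 = 0 | stopped
Reachable graph of Q (5 states):
  v0 = c.c.c.b.0 | ··c··> v1
  v1 = c.c.b.0 | ··c··> v2
  v2 = c.b.0 | ··c··> v3
  v3 = b.0 | ··b··> v4
  v4 = 0 | stopped
Bisimilarity quotient blocks:
  B0 = {u0, v1}
  B1 = {u1, v2}
  B2 = {u2, v3}
  B3 = {u3, v4}
  B4 = {v0}
u0 ∈ B0, v0 ∈ B4 → different blocks

not bisimilar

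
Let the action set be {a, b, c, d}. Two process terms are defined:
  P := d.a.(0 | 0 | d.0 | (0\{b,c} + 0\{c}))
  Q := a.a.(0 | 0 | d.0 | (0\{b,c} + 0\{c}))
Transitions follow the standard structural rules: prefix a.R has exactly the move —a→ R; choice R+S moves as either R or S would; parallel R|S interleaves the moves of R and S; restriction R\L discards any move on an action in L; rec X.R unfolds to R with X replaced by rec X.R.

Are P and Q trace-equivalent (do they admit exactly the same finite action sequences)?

traces(P) ≠ traces(Q) — witness ⟨d⟩

LTS(P): 4 reachable states
  u0 = d.a.(0 | 0 | d.0 | (0\{b,c} + 0\{c})) → ··d··> u1
  u1 = a.(0 | 0 | d.0 | (0\{b,c} + 0\{c})) → ··a··> u2
  u2 = 0 | 0 | d.0 | (0\{b,c} + 0\{c}) → ··d··> u3
  u3 = 0 | 0 | 0 | (0\{b,c} + 0\{c}) → (no moves)
LTS(Q): 4 reachable states
  v0 = a.a.(0 | 0 | d.0 | (0\{b,c} + 0\{c})) → ··a··> v1
  v1 = a.(0 | 0 | d.0 | (0\{b,c} + 0\{c})) → ··a··> v2
  v2 = 0 | 0 | d.0 | (0\{b,c} + 0\{c}) → ··d··> v3
  v3 = 0 | 0 | 0 | (0\{b,c} + 0\{c}) → (no moves)
Run σ = ⟨d⟩ on P: start {u0}
  [1] d ⇒ {u1}
  ✓ P
Run σ = ⟨d⟩ on Q: start {v0}
  [1] d ⇒ no successor for Q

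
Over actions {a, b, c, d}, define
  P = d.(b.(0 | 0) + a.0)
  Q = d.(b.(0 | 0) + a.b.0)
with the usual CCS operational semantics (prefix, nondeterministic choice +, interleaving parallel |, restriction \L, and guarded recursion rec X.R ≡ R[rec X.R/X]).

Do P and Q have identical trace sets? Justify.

Reachable graph of P (4 states):
  s0 = d.(b.(0 | 0) + a.0) ⊢ ··d··> s1
  s1 = b.(0 | 0) + a.0 ⊢ ··a··> s2, ··b··> s3
  s2 = 0 ⊢ ∅
  s3 = 0 | 0 ⊢ ∅
Reachable graph of Q (5 states):
  t0 = d.(b.(0 | 0) + a.b.0) ⊢ ··d··> t1
  t1 = b.(0 | 0) + a.b.0 ⊢ ··a··> t2, ··b··> t3
  t2 = b.0 ⊢ ··b··> t4
  t3 = 0 | 0 ⊢ ∅
  t4 = 0 ⊢ ∅
Trace ⟨dab⟩ through Q, begin at {t0}:
  [1] d ⇒ {t1}
  [2] a ⇒ {t2}
  [3] b ⇒ {t4}
  ✓ Q
Trace ⟨dab⟩ through P, begin at {s0}:
  [1] d ⇒ {s1}
  [2] a ⇒ {s2}
  [3] b ⇒ ∅ (P stuck)

traces(P) ≠ traces(Q) — witness ⟨dab⟩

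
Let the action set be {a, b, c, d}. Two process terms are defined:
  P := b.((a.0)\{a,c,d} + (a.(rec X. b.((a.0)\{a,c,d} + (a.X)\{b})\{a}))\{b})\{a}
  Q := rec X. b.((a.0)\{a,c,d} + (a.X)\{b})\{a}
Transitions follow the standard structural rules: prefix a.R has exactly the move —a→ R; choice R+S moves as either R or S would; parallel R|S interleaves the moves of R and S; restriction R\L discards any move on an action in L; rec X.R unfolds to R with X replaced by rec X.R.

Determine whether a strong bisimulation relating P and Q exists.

bisimilar

P's transition system — 2 states:
  s0 = b.((a.0)\{a,c,d} + (a.(rec X. b.((a.0)\{a,c,d} + (a.X)\{b})\{a}))\{b})\{a} | -b-> s1
  s1 = ((a.0)\{a,c,d} + (a.(rec X. b.((a.0)\{a,c,d} + (a.X)\{b})\{a}))\{b})\{a} | deadlocked
Q's transition system — 2 states:
  t0 = rec X. b.((a.0)\{a,c,d} + (a.X)\{b})\{a} | -b-> t1
  t1 = ((a.0)\{a,c,d} + (a.(rec X. b.((a.0)\{a,c,d} + (a.X)\{b})\{a}))\{b})\{a} | deadlocked
Bisimilarity quotient blocks:
  B0 = {s0, t0}
  B1 = {s1, t1}
s0 ∈ B0, t0 ∈ B0 → same block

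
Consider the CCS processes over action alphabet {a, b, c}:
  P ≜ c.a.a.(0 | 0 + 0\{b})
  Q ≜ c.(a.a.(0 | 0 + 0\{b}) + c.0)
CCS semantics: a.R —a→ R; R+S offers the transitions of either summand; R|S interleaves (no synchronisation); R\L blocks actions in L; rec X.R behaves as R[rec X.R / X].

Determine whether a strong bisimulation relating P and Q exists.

LTS(P): 4 reachable states
  s0 = c.a.a.(0 | 0 + 0\{b}) | =c=> s1
  s1 = a.a.(0 | 0 + 0\{b}) | =a=> s2
  s2 = a.(0 | 0 + 0\{b}) | =a=> s3
  s3 = 0 | 0 + 0\{b} | ∅
LTS(Q): 5 reachable states
  t0 = c.(a.a.(0 | 0 + 0\{b}) + c.0) | =c=> t1
  t1 = a.a.(0 | 0 + 0\{b}) + c.0 | =a=> t2, =c=> t3
  t2 = a.(0 | 0 + 0\{b}) | =a=> t4
  t3 = 0 | ∅
  t4 = 0 | 0 + 0\{b} | ∅
Coarsest stable partition (strong bisimilarity classes):
  B0 = {s0}
  B1 = {s1}
  B2 = {s2, t2}
  B3 = {s3, t3, t4}
  B4 = {t0}
  B5 = {t1}
s0 ∈ B0, t0 ∈ B4 → different blocks

P ≁ Q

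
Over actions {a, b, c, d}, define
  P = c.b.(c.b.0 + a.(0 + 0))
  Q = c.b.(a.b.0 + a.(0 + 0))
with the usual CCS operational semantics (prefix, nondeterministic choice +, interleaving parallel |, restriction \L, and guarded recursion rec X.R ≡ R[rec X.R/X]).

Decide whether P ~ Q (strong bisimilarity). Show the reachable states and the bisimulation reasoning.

P ≁ Q

LTS(P): 6 reachable states
  p0 = c.b.(c.b.0 + a.(0 + 0)) :: —c→ p1
  p1 = b.(c.b.0 + a.(0 + 0)) :: —b→ p2
  p2 = c.b.0 + a.(0 + 0) :: —a→ p3, —c→ p4
  p3 = 0 + 0 :: (no moves)
  p4 = b.0 :: —b→ p5
  p5 = 0 :: (no moves)
LTS(Q): 6 reachable states
  q0 = c.b.(a.b.0 + a.(0 + 0)) :: —c→ q1
  q1 = b.(a.b.0 + a.(0 + 0)) :: —b→ q2
  q2 = a.b.0 + a.(0 + 0) :: —a→ q3, —a→ q4
  q3 = 0 + 0 :: (no moves)
  q4 = b.0 :: —b→ q5
  q5 = 0 :: (no moves)
Partition-refinement fixed point:
  B0 = {p0}
  B1 = {p1}
  B2 = {p2}
  B3 = {p3, p5, q3, q5}
  B4 = {p4, q4}
  B5 = {q0}
  B6 = {q1}
  B7 = {q2}
p0 ∈ B0, q0 ∈ B5 → different blocks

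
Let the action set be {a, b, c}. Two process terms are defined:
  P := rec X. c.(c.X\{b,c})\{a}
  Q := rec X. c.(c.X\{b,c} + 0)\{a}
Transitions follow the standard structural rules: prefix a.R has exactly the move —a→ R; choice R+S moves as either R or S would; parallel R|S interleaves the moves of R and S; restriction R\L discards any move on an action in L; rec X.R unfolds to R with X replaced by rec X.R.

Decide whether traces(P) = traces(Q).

P's transition system — 3 states:
  s0 = rec X. c.(c.X\{b,c})\{a} → --c--▸ s1
  s1 = (c.(rec X. c.(c.X\{b,c})\{a})\{b,c})\{a} → --c--▸ s2
  s2 = (rec X. c.(c.X\{b,c})\{a})\{b,c}\{a} → (no moves)
Q's transition system — 3 states:
  t0 = rec X. c.(c.X\{b,c} + 0)\{a} → --c--▸ t1
  t1 = (c.(rec X. c.(c.X\{b,c} + 0)\{a})\{b,c} + 0)\{a} → --c--▸ t2
  t2 = (rec X. c.(c.X\{b,c} + 0)\{a})\{b,c}\{a} → (no moves)
Coarsest stable partition (strong bisimilarity classes):
  B0 = {s0, t0}
  B1 = {s1, t1}
  B2 = {s2, t2}
s0 ∈ B0, t0 ∈ B0 → same block
Bisimilar ⇒ trace-equivalent.

trace-equivalent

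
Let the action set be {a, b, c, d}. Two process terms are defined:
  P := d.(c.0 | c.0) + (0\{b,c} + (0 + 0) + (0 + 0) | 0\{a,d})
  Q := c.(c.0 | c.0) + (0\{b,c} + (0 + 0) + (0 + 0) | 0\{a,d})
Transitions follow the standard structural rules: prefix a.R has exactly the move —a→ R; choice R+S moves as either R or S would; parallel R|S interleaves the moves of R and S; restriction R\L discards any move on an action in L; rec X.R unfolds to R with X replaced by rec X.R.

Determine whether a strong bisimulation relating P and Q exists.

NO

P's transition system — 5 states:
  u0 = d.(c.0 | c.0) + (0\{b,c} + (0 + 0) + (0 + 0) | 0\{a,d}) | =d=> u1
  u1 = c.0 | c.0 | =c=> u2, =c=> u3
  u2 = 0 | c.0 | =c=> u4
  u3 = c.0 | 0 | =c=> u4
  u4 = 0 | 0 | deadlocked
Q's transition system — 5 states:
  v0 = c.(c.0 | c.0) + (0\{b,c} + (0 + 0) + (0 + 0) | 0\{a,d}) | =c=> v1
  v1 = c.0 | c.0 | =c=> v2, =c=> v3
  v2 = 0 | c.0 | =c=> v4
  v3 = c.0 | 0 | =c=> v4
  v4 = 0 | 0 | deadlocked
Partition-refinement fixed point:
  B0 = {u0}
  B1 = {u1, v1}
  B2 = {u2, u3, v2, v3}
  B3 = {u4, v4}
  B4 = {v0}
u0 ∈ B0, v0 ∈ B4 → different blocks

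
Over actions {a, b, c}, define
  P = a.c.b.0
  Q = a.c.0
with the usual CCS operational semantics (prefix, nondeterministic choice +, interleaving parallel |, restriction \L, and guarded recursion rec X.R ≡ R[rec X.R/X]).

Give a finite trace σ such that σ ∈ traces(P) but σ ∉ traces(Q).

LTS(P): 4 reachable states
  u0 = a.c.b.0 | ··a··> u1
  u1 = c.b.0 | ··c··> u2
  u2 = b.0 | ··b··> u3
  u3 = 0 | ·
LTS(Q): 3 reachable states
  v0 = a.c.0 | ··a··> v1
  v1 = c.0 | ··c··> v2
  v2 = 0 | ·
Trace ⟨acb⟩ through P, begin at {u0}:
  [1] a ⇒ {u1}
  [2] c ⇒ {u2}
  [3] b ⇒ {u3}
  ✓ P
Trace ⟨acb⟩ through Q, begin at {v0}:
  [1] a ⇒ {v1}
  [2] c ⇒ {v2}
  [3] b ⇒ no successor for Q

acb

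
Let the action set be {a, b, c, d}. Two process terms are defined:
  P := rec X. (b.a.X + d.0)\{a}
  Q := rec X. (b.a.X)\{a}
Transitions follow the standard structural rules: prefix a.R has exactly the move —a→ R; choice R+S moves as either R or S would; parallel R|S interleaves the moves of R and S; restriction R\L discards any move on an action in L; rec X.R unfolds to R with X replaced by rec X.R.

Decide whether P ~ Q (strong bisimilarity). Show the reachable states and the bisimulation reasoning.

P ≁ Q

LTS(P): 3 reachable states
  u0 = rec X. (b.a.X + d.0)\{a} has moves =b=> u1, =d=> u2
  u1 = (a.(rec X. (b.a.X + d.0)\{a}))\{a} has moves stopped
  u2 = 0\{a} has moves stopped
LTS(Q): 2 reachable states
  v0 = rec X. (b.a.X)\{a} has moves =b=> v1
  v1 = (a.(rec X. (b.a.X)\{a}))\{a} has moves stopped
Partition-refinement fixed point:
  B0 = {u0}
  B1 = {u1, u2, v1}
  B2 = {v0}
u0 ∈ B0, v0 ∈ B2 → different blocks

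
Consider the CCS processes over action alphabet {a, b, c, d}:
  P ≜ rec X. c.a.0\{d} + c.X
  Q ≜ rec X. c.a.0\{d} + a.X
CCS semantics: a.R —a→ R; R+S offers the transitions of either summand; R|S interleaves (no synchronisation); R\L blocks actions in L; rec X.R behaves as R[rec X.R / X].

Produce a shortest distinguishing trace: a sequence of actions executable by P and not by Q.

cc

LTS(P): 3 reachable states
  m0 = rec X. c.a.0\{d} + c.X → —c→ m0, —c→ m1
  m1 = a.0\{d} → —a→ m2
  m2 = 0\{d} → stopped
LTS(Q): 3 reachable states
  n0 = rec X. c.a.0\{d} + a.X → —a→ n0, —c→ n1
  n1 = a.0\{d} → —a→ n2
  n2 = 0\{d} → stopped
Executing cc from P (initial set {m0}):
  step 1 (c): {m0, m1}
  step 2 (c): {m0, m1}
  ✓ P
Executing cc from Q (initial set {n0}):
  step 1 (c): {n1}
  step 2 (c): ∅  — Q cannot continue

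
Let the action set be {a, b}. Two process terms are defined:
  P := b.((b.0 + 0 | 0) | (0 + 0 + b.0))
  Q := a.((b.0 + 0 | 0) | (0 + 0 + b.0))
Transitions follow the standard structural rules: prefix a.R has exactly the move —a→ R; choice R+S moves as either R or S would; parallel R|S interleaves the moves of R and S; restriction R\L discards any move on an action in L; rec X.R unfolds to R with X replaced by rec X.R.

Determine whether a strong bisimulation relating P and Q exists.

P's transition system — 5 states:
  p0 = b.((b.0 + 0 | 0) | (0 + 0 + b.0)) | -b-> p1
  p1 = (b.0 + 0 | 0) | (0 + 0 + b.0) | -b-> p2, -b-> p3
  p2 = (b.0 + 0 | 0) | 0 | -b-> p4
  p3 = 0 | (0 + 0 + b.0) | -b-> p4
  p4 = 0 | 0 | stopped
Q's transition system — 5 states:
  q0 = a.((b.0 + 0 | 0) | (0 + 0 + b.0)) | -a-> q1
  q1 = (b.0 + 0 | 0) | (0 + 0 + b.0) | -b-> q2, -b-> q3
  q2 = (b.0 + 0 | 0) | 0 | -b-> q4
  q3 = 0 | (0 + 0 + b.0) | -b-> q4
  q4 = 0 | 0 | stopped
Partition-refinement fixed point:
  B0 = {p0}
  B1 = {p1, q1}
  B2 = {p2, p3, q2, q3}
  B3 = {p4, q4}
  B4 = {q0}
p0 ∈ B0, q0 ∈ B4 → different blocks

NO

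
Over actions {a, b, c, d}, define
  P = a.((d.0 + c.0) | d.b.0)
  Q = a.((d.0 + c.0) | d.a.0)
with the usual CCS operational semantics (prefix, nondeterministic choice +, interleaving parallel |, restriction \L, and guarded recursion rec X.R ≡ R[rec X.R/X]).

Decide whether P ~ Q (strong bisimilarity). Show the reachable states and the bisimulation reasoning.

P ≁ Q

P's transition system — 7 states:
  m0 = a.((d.0 + c.0) | d.b.0) | --a--▸ m1
  m1 = (d.0 + c.0) | d.b.0 | --c--▸ m2, --d--▸ m2, --d--▸ m3
  m2 = 0 | d.b.0 | --d--▸ m4
  m3 = (d.0 + c.0) | b.0 | --b--▸ m5, --c--▸ m4, --d--▸ m4
  m4 = 0 | b.0 | --b--▸ m6
  m5 = (d.0 + c.0) | 0 | --c--▸ m6, --d--▸ m6
  m6 = 0 | 0 | stopped
Q's transition system — 7 states:
  n0 = a.((d.0 + c.0) | d.a.0) | --a--▸ n1
  n1 = (d.0 + c.0) | d.a.0 | --c--▸ n2, --d--▸ n2, --d--▸ n3
  n2 = 0 | d.a.0 | --d--▸ n4
  n3 = (d.0 + c.0) | a.0 | --a--▸ n5, --c--▸ n4, --d--▸ n4
  n4 = 0 | a.0 | --a--▸ n6
  n5 = (d.0 + c.0) | 0 | --c--▸ n6, --d--▸ n6
  n6 = 0 | 0 | stopped
Partition-refinement fixed point:
  B0 = {m0}
  B1 = {m1}
  B2 = {m2}
  B3 = {m4}
  B4 = {m6, n6}
  B5 = {m3}
  B6 = {m5, n5}
  B7 = {n0}
  B8 = {n1}
  B9 = {n2}
  B10 = {n4}
  B11 = {n3}
m0 ∈ B0, n0 ∈ B7 → different blocks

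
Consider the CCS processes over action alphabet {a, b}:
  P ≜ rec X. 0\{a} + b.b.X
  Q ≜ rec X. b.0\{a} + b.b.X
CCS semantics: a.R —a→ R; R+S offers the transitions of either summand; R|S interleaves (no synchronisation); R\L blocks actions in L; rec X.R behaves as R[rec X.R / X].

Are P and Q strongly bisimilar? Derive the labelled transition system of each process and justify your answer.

not bisimilar

LTS(P): 2 reachable states
  u0 = rec X. 0\{a} + b.b.X | =b=> u1
  u1 = b.(rec X. 0\{a} + b.b.X) | =b=> u0
LTS(Q): 3 reachable states
  v0 = rec X. b.0\{a} + b.b.X | =b=> v1, =b=> v2
  v1 = 0\{a} | ∅
  v2 = b.(rec X. b.0\{a} + b.b.X) | =b=> v0
Partition-refinement fixed point:
  B0 = {u0, u1}
  B1 = {v0}
  B2 = {v1}
  B3 = {v2}
u0 ∈ B0, v0 ∈ B1 → different blocks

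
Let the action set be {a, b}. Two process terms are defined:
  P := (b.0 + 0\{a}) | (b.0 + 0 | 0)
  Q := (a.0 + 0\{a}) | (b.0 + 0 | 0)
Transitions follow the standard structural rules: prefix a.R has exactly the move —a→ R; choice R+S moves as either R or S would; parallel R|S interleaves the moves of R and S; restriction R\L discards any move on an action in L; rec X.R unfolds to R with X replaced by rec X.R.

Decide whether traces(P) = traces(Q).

traces(P) ≠ traces(Q) — witness ⟨bb⟩

Reachable graph of P (4 states):
  s0 = (b.0 + 0\{a}) | (b.0 + 0 | 0) ⊢ —b→ s1, —b→ s2
  s1 = (b.0 + 0\{a}) | 0 ⊢ —b→ s3
  s2 = 0 | (b.0 + 0 | 0) ⊢ —b→ s3
  s3 = 0 | 0 ⊢ ∅
Reachable graph of Q (4 states):
  t0 = (a.0 + 0\{a}) | (b.0 + 0 | 0) ⊢ —a→ t1, —b→ t2
  t1 = 0 | (b.0 + 0 | 0) ⊢ —b→ t3
  t2 = (a.0 + 0\{a}) | 0 ⊢ —a→ t3
  t3 = 0 | 0 ⊢ ∅
Trace ⟨bb⟩ through P, begin at {s0}:
  after b @ step 1: {s1, s2}
  after b @ step 2: {s3}
  — P admits the full trace.
Trace ⟨bb⟩ through Q, begin at {t0}:
  after b @ step 1: {t2}
  after b @ step 2: ∅  — Q cannot continue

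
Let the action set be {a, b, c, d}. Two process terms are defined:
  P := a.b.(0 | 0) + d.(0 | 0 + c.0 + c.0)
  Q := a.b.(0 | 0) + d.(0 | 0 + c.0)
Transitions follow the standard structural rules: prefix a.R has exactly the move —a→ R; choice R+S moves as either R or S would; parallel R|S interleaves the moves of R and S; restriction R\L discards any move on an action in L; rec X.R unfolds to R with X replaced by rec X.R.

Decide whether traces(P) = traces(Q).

traces(P) = traces(Q)

P's transition system — 5 states:
  m0 = a.b.(0 | 0) + d.(0 | 0 + c.0 + c.0) has moves -a-> m1, -d-> m2
  m1 = b.(0 | 0) has moves -b-> m3
  m2 = 0 | 0 + c.0 + c.0 has moves -c-> m4
  m3 = 0 | 0 has moves stopped
  m4 = 0 has moves stopped
Q's transition system — 5 states:
  n0 = a.b.(0 | 0) + d.(0 | 0 + c.0) has moves -a-> n1, -d-> n2
  n1 = b.(0 | 0) has moves -b-> n3
  n2 = 0 | 0 + c.0 has moves -c-> n4
  n3 = 0 | 0 has moves stopped
  n4 = 0 has moves stopped
Partition-refinement fixed point:
  B0 = {m0, n0}
  B1 = {m2, n2}
  B2 = {m3, m4, n3, n4}
  B3 = {m1, n1}
m0 ∈ B0, n0 ∈ B0 → same block
Bisimilar ⇒ trace-equivalent.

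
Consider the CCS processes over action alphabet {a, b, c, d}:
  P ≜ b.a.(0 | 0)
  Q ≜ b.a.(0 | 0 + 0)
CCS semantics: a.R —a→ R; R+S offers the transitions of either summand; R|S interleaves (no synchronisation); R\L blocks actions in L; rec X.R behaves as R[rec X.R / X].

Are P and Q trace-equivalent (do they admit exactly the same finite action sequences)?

LTS(P): 3 reachable states
  m0 = b.a.(0 | 0) ⊢ --b--▸ m1
  m1 = a.(0 | 0) ⊢ --a--▸ m2
  m2 = 0 | 0 ⊢ ∅
LTS(Q): 3 reachable states
  n0 = b.a.(0 | 0 + 0) ⊢ --b--▸ n1
  n1 = a.(0 | 0 + 0) ⊢ --a--▸ n2
  n2 = 0 | 0 + 0 ⊢ ∅
Bisimilarity quotient blocks:
  B0 = {m0, n0}
  B1 = {m1, n1}
  B2 = {m2, n2}
m0 ∈ B0, n0 ∈ B0 → same block
Bisimilar ⇒ trace-equivalent.

YES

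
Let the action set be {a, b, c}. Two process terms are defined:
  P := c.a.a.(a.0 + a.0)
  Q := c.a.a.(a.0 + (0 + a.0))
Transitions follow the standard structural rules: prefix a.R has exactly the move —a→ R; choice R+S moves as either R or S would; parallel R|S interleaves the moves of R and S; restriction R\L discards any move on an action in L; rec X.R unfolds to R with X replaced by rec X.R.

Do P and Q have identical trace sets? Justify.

LTS(P): 5 reachable states
  s0 = c.a.a.(a.0 + a.0) → —c→ s1
  s1 = a.a.(a.0 + a.0) → —a→ s2
  s2 = a.(a.0 + a.0) → —a→ s3
  s3 = a.0 + a.0 → —a→ s4
  s4 = 0 → stopped
LTS(Q): 5 reachable states
  t0 = c.a.a.(a.0 + (0 + a.0)) → —c→ t1
  t1 = a.a.(a.0 + (0 + a.0)) → —a→ t2
  t2 = a.(a.0 + (0 + a.0)) → —a→ t3
  t3 = a.0 + (0 + a.0) → —a→ t4
  t4 = 0 → stopped
Coarsest stable partition (strong bisimilarity classes):
  B0 = {s0, t0}
  B1 = {s1, t1}
  B2 = {s2, t2}
  B3 = {s3, t3}
  B4 = {s4, t4}
s0 ∈ B0, t0 ∈ B0 → same block
Bisimilar ⇒ trace-equivalent.

traces(P) = traces(Q)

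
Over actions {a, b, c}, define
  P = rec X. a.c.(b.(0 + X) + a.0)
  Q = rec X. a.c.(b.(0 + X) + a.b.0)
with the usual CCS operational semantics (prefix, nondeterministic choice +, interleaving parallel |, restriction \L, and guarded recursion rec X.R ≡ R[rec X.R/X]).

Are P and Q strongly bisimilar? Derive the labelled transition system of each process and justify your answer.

Reachable graph of P (5 states):
  s0 = rec X. a.c.(b.(0 + X) + a.0) :: =a=> s1
  s1 = c.(b.(0 + (rec X. a.c.(b.(0 + X) + a.0))) + a.0) :: =c=> s2
  s2 = b.(0 + (rec X. a.c.(b.(0 + X) + a.0))) + a.0 :: =a=> s3, =b=> s4
  s3 = 0 :: stopped
  s4 = 0 + (rec X. a.c.(b.(0 + X) + a.0)) :: =a=> s1
Reachable graph of Q (6 states):
  t0 = rec X. a.c.(b.(0 + X) + a.b.0) :: =a=> t1
  t1 = c.(b.(0 + (rec X. a.c.(b.(0 + X) + a.b.0))) + a.b.0) :: =c=> t2
  t2 = b.(0 + (rec X. a.c.(b.(0 + X) + a.b.0))) + a.b.0 :: =a=> t3, =b=> t4
  t3 = b.0 :: =b=> t5
  t4 = 0 + (rec X. a.c.(b.(0 + X) + a.b.0)) :: =a=> t1
  t5 = 0 :: stopped
Partition-refinement fixed point:
  B0 = {s0, s4}
  B1 = {s1}
  B2 = {s2}
  B3 = {s3, t5}
  B4 = {t0, t4}
  B5 = {t1}
  B6 = {t2}
  B7 = {t3}
s0 ∈ B0, t0 ∈ B4 → different blocks

NO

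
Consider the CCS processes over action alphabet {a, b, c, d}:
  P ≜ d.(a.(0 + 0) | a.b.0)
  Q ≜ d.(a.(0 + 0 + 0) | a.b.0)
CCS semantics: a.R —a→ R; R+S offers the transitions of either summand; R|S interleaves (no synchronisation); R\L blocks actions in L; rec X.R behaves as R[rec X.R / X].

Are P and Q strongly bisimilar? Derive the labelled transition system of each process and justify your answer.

Reachable graph of P (7 states):
  m0 = d.(a.(0 + 0) | a.b.0) :: -d-> m1
  m1 = a.(0 + 0) | a.b.0 :: -a-> m2, -a-> m3
  m2 = (0 + 0) | a.b.0 :: -a-> m4
  m3 = a.(0 + 0) | b.0 :: -a-> m4, -b-> m5
  m4 = (0 + 0) | b.0 :: -b-> m6
  m5 = a.(0 + 0) | 0 :: -a-> m6
  m6 = (0 + 0) | 0 :: deadlocked
Reachable graph of Q (7 states):
  n0 = d.(a.(0 + 0 + 0) | a.b.0) :: -d-> n1
  n1 = a.(0 + 0 + 0) | a.b.0 :: -a-> n2, -a-> n3
  n2 = (0 + 0 + 0) | a.b.0 :: -a-> n4
  n3 = a.(0 + 0 + 0) | b.0 :: -a-> n4, -b-> n5
  n4 = (0 + 0 + 0) | b.0 :: -b-> n6
  n5 = a.(0 + 0 + 0) | 0 :: -a-> n6
  n6 = (0 + 0 + 0) | 0 :: deadlocked
Partition-refinement fixed point:
  B0 = {m0, n0}
  B1 = {m1, n1}
  B2 = {m3, n3}
  B3 = {m4, n4}
  B4 = {m6, n6}
  B5 = {m5, n5}
  B6 = {m2, n2}
m0 ∈ B0, n0 ∈ B0 → same block

P ~ Q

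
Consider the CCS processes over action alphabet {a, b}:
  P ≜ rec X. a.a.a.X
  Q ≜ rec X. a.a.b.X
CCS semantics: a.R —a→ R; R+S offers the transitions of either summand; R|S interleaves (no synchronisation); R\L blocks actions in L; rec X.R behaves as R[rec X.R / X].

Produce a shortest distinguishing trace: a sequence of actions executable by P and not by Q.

aaa

P's transition system — 3 states:
  u0 = rec X. a.a.a.X has moves —a→ u1
  u1 = a.a.(rec X. a.a.a.X) has moves —a→ u2
  u2 = a.(rec X. a.a.a.X) has moves —a→ u0
Q's transition system — 3 states:
  v0 = rec X. a.a.b.X has moves —a→ v1
  v1 = a.b.(rec X. a.a.b.X) has moves —a→ v2
  v2 = b.(rec X. a.a.b.X) has moves —b→ v0
Run σ = ⟨aaa⟩ on P: start {u0}
  after a @ step 1: {u1}
  after a @ step 2: {u2}
  after a @ step 3: {u0}
  — P admits the full trace.
Run σ = ⟨aaa⟩ on Q: start {v0}
  after a @ step 1: {v1}
  after a @ step 2: {v2}
  after a @ step 3: ∅ (Q stuck)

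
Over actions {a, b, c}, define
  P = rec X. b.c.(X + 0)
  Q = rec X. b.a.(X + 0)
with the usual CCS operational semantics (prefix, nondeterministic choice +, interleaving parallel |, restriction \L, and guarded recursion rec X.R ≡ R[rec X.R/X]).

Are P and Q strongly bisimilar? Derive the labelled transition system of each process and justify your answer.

LTS(P): 3 reachable states
  p0 = rec X. b.c.(X + 0) | —b→ p1
  p1 = c.((rec X. b.c.(X + 0)) + 0) | —c→ p2
  p2 = (rec X. b.c.(X + 0)) + 0 | —b→ p1
LTS(Q): 3 reachable states
  q0 = rec X. b.a.(X + 0) | —b→ q1
  q1 = a.((rec X. b.a.(X + 0)) + 0) | —a→ q2
  q2 = (rec X. b.a.(X + 0)) + 0 | —b→ q1
Partition-refinement fixed point:
  B0 = {p0, p2}
  B1 = {p1}
  B2 = {q0, q2}
  B3 = {q1}
p0 ∈ B0, q0 ∈ B2 → different blocks

P ≁ Q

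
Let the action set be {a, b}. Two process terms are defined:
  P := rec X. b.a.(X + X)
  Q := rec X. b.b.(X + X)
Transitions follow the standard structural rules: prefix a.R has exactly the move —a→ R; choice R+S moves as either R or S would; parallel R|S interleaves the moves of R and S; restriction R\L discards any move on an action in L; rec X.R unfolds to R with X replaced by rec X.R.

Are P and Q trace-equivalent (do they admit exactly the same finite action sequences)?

trace-distinct — witness ⟨ba⟩

LTS(P): 3 reachable states
  u0 = rec X. b.a.(X + X) :: =b=> u1
  u1 = a.((rec X. b.a.(X + X)) + (rec X. b.a.(X + X))) :: =a=> u2
  u2 = (rec X. b.a.(X + X)) + (rec X. b.a.(X + X)) :: =b=> u1
LTS(Q): 3 reachable states
  v0 = rec X. b.b.(X + X) :: =b=> v1
  v1 = b.((rec X. b.b.(X + X)) + (rec X. b.b.(X + X))) :: =b=> v2
  v2 = (rec X. b.b.(X + X)) + (rec X. b.b.(X + X)) :: =b=> v1
Trace ⟨ba⟩ through P, begin at {u0}:
  step 1 (b): {u1}
  step 2 (a): {u2}
  ✓ P
Trace ⟨ba⟩ through Q, begin at {v0}:
  step 1 (b): {v1}
  step 2 (a): ∅ (Q stuck)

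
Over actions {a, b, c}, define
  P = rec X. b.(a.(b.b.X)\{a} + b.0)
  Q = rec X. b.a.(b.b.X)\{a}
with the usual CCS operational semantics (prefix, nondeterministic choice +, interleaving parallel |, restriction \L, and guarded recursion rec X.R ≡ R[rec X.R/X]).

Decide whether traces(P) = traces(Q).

Reachable graph of P (8 states):
  p0 = rec X. b.(a.(b.b.X)\{a} + b.0) | --b--▸ p1
  p1 = a.(b.b.(rec X. b.(a.(b.b.X)\{a} + b.0)))\{a} + b.0 | --a--▸ p2, --b--▸ p3
  p2 = (b.b.(rec X. b.(a.(b.b.X)\{a} + b.0)))\{a} | --b--▸ p4
  p3 = 0 | stopped
  p4 = (b.(rec X. b.(a.(b.b.X)\{a} + b.0)))\{a} | --b--▸ p5
  p5 = (rec X. b.(a.(b.b.X)\{a} + b.0))\{a} | --b--▸ p6
  p6 = (a.(b.b.(rec X. b.(a.(b.b.X)\{a} + b.0)))\{a} + b.0)\{a} | --b--▸ p7
  p7 = 0\{a} | stopped
Reachable graph of Q (6 states):
  q0 = rec X. b.a.(b.b.X)\{a} | --b--▸ q1
  q1 = a.(b.b.(rec X. b.a.(b.b.X)\{a}))\{a} | --a--▸ q2
  q2 = (b.b.(rec X. b.a.(b.b.X)\{a}))\{a} | --b--▸ q3
  q3 = (b.(rec X. b.a.(b.b.X)\{a}))\{a} | --b--▸ q4
  q4 = (rec X. b.a.(b.b.X)\{a})\{a} | --b--▸ q5
  q5 = (a.(b.b.(rec X. b.a.(b.b.X)\{a}))\{a})\{a} | stopped
Executing bb from P (initial set {p0}):
  [1] b ⇒ {p1}
  [2] b ⇒ {p3}
  — P admits the full trace.
Executing bb from Q (initial set {q0}):
  [1] b ⇒ {q1}
  [2] b ⇒ no successor for Q

NO — witness ⟨bb⟩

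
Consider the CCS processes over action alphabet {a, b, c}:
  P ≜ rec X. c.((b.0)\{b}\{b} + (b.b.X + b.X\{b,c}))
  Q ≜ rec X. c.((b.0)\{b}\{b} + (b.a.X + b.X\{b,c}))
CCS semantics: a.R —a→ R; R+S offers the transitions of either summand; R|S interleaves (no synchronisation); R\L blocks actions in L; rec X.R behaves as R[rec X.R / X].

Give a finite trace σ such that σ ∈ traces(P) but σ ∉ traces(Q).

P's transition system — 4 states:
  s0 = rec X. c.((b.0)\{b}\{b} + (b.b.X + b.X\{b,c})) :: ··c··> s1
  s1 = (b.0)\{b}\{b} + (b.b.(rec X. c.((b.0)\{b}\{b} + (b.b.X + b.X\{b,c}))) + b.(rec X. c.((b.0)\{b}\{b} + (b.b.X + b.X\{b,c})))\{b,c}) :: ··b··> s2, ··b··> s3
  s2 = (rec X. c.((b.0)\{b}\{b} + (b.b.X + b.X\{b,c})))\{b,c} :: (no moves)
  s3 = b.(rec X. c.((b.0)\{b}\{b} + (b.b.X + b.X\{b,c}))) :: ··b··> s0
Q's transition system — 4 states:
  t0 = rec X. c.((b.0)\{b}\{b} + (b.a.X + b.X\{b,c})) :: ··c··> t1
  t1 = (b.0)\{b}\{b} + (b.a.(rec X. c.((b.0)\{b}\{b} + (b.a.X + b.X\{b,c}))) + b.(rec X. c.((b.0)\{b}\{b} + (b.a.X + b.X\{b,c})))\{b,c}) :: ··b··> t2, ··b··> t3
  t2 = (rec X. c.((b.0)\{b}\{b} + (b.a.X + b.X\{b,c})))\{b,c} :: (no moves)
  t3 = a.(rec X. c.((b.0)\{b}\{b} + (b.a.X + b.X\{b,c}))) :: ··a··> t0
Run σ = ⟨cbb⟩ on P: start {s0}
  step 1 (c): {s1}
  step 2 (b): {s2, s3}
  step 3 (b): {s0}
  ✓ P
Run σ = ⟨cbb⟩ on Q: start {t0}
  step 1 (c): {t1}
  step 2 (b): {t2, t3}
  step 3 (b): ∅ (Q stuck)

cbb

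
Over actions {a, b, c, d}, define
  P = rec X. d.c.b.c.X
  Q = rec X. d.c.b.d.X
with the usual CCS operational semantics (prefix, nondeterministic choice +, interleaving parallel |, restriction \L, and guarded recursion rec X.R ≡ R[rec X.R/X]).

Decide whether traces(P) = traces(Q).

NO — witness ⟨dcbc⟩

P's transition system — 4 states:
  m0 = rec X. d.c.b.c.X → —d→ m1
  m1 = c.b.c.(rec X. d.c.b.c.X) → —c→ m2
  m2 = b.c.(rec X. d.c.b.c.X) → —b→ m3
  m3 = c.(rec X. d.c.b.c.X) → —c→ m0
Q's transition system — 4 states:
  n0 = rec X. d.c.b.d.X → —d→ n1
  n1 = c.b.d.(rec X. d.c.b.d.X) → —c→ n2
  n2 = b.d.(rec X. d.c.b.d.X) → —b→ n3
  n3 = d.(rec X. d.c.b.d.X) → —d→ n0
Run σ = ⟨dcbc⟩ on P: start {m0}
  [1] d ⇒ {m1}
  [2] c ⇒ {m2}
  [3] b ⇒ {m3}
  [4] c ⇒ {m0}
  — P admits the full trace.
Run σ = ⟨dcbc⟩ on Q: start {n0}
  [1] d ⇒ {n1}
  [2] c ⇒ {n2}
  [3] b ⇒ {n3}
  [4] c ⇒ ∅  — Q cannot continue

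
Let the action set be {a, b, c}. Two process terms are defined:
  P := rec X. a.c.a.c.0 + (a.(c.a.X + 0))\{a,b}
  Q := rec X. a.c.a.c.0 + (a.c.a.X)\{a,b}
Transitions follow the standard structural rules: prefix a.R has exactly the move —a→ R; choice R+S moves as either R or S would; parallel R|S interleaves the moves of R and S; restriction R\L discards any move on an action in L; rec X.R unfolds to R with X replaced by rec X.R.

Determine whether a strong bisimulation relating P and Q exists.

P's transition system — 5 states:
  m0 = rec X. a.c.a.c.0 + (a.(c.a.X + 0))\{a,b} → =a=> m1
  m1 = c.a.c.0 → =c=> m2
  m2 = a.c.0 → =a=> m3
  m3 = c.0 → =c=> m4
  m4 = 0 → deadlocked
Q's transition system — 5 states:
  n0 = rec X. a.c.a.c.0 + (a.c.a.X)\{a,b} → =a=> n1
  n1 = c.a.c.0 → =c=> n2
  n2 = a.c.0 → =a=> n3
  n3 = c.0 → =c=> n4
  n4 = 0 → deadlocked
Partition-refinement fixed point:
  B0 = {m0, n0}
  B1 = {m1, n1}
  B2 = {m2, n2}
  B3 = {m3, n3}
  B4 = {m4, n4}
m0 ∈ B0, n0 ∈ B0 → same block

P ~ Q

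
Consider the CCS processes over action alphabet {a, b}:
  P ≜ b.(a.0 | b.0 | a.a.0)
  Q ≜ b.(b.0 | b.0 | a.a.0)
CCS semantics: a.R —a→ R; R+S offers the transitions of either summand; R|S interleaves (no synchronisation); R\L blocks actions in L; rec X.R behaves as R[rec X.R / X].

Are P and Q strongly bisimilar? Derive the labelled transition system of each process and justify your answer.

P's transition system — 13 states:
  s0 = b.(a.0 | b.0 | a.a.0) :: ··b··> s1
  s1 = a.0 | b.0 | a.a.0 :: ··a··> s2, ··a··> s3, ··b··> s4
  s2 = 0 | b.0 | a.a.0 :: ··a··> s5, ··b··> s6
  s3 = a.0 | b.0 | a.0 :: ··a··> s5, ··a··> s7, ··b··> s8
  s4 = a.0 | 0 | a.a.0 :: ··a··> s6, ··a··> s8
  s5 = 0 | b.0 | a.0 :: ··a··> s9, ··b··> s10
  s6 = 0 | 0 | a.a.0 :: ··a··> s10
  s7 = a.0 | b.0 | 0 :: ··a··> s9, ··b··> s11
  s8 = a.0 | 0 | a.0 :: ··a··> s10, ··a··> s11
  s9 = 0 | b.0 | 0 :: ··b··> s12
  s10 = 0 | 0 | a.0 :: ··a··> s12
  s11 = a.0 | 0 | 0 :: ··a··> s12
  s12 = 0 | 0 | 0 :: ∅
Q's transition system — 13 states:
  t0 = b.(b.0 | b.0 | a.a.0) :: ··b··> t1
  t1 = b.0 | b.0 | a.a.0 :: ··a··> t2, ··b··> t3, ··b··> t4
  t2 = b.0 | b.0 | a.0 :: ··a··> t5, ··b··> t6, ··b··> t7
  t3 = 0 | b.0 | a.a.0 :: ··a··> t6, ··b··> t8
  t4 = b.0 | 0 | a.a.0 :: ··a··> t7, ··b··> t8
  t5 = b.0 | b.0 | 0 :: ··b··> t10, ··b··> t9
  t6 = 0 | b.0 | a.0 :: ··a··> t9, ··b··> t11
  t7 = b.0 | 0 | a.0 :: ··a··> t10, ··b··> t11
  t8 = 0 | 0 | a.a.0 :: ··a··> t11
  t9 = 0 | b.0 | 0 :: ··b··> t12
  t10 = b.0 | 0 | 0 :: ··b··> t12
  t11 = 0 | 0 | a.0 :: ··a··> t12
  t12 = 0 | 0 | 0 :: ∅
Coarsest stable partition (strong bisimilarity classes):
  B0 = {s0}
  B1 = {s1}
  B2 = {s2, s3, t3, t4}
  B3 = {s5, s7, t6, t7}
  B4 = {s9, t10, t9}
  B5 = {s12, t12}
  B6 = {s10, s11, t11}
  B7 = {s6, s8, t8}
  B8 = {s4}
  B9 = {t0}
  B10 = {t1}
  B11 = {t2}
  B12 = {t5}
s0 ∈ B0, t0 ∈ B9 → different blocks

NO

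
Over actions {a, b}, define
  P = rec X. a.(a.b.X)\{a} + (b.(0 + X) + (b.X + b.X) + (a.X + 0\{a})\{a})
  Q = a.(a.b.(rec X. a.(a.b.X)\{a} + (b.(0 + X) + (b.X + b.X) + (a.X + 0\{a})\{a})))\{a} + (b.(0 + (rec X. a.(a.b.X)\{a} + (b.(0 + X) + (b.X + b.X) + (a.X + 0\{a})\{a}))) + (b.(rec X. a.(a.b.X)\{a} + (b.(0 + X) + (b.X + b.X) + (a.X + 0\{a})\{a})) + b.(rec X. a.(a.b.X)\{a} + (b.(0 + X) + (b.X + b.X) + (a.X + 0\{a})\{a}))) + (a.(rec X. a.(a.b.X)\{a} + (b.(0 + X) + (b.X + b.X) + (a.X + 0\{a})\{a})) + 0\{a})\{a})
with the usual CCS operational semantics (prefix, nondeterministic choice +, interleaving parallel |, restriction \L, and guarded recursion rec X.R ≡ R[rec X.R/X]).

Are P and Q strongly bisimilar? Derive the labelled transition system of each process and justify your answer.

P's transition system — 3 states:
  s0 = rec X. a.(a.b.X)\{a} + (b.(0 + X) + (b.X + b.X) + (a.X + 0\{a})\{a}) has moves --a--▸ s1, --b--▸ s0, --b--▸ s2
  s1 = (a.b.(rec X. a.(a.b.X)\{a} + (b.(0 + X) + (b.X + b.X) + (a.X + 0\{a})\{a})))\{a} has moves ·
  s2 = 0 + (rec X. a.(a.b.X)\{a} + (b.(0 + X) + (b.X + b.X) + (a.X + 0\{a})\{a})) has moves --a--▸ s1, --b--▸ s0, --b--▸ s2
Q's transition system — 4 states:
  t0 = a.(a.b.(rec X. a.(a.b.X)\{a} + (b.(0 + X) + (b.X + b.X) + (a.X + 0\{a})\{a})))\{a} + (b.(0 + (rec X. a.(a.b.X)\{a} + (b.(0 + X) + (b.X + b.X) + (a.X + 0\{a})\{a}))) + (b.(rec X. a.(a.b.X)\{a} + (b.(0 + X) + (b.X + b.X) + (a.X + 0\{a})\{a})) + b.(rec X. a.(a.b.X)\{a} + (b.(0 + X) + (b.X + b.X) + (a.X + 0\{a})\{a}))) + (a.(rec X. a.(a.b.X)\{a} + (b.(0 + X) + (b.X + b.X) + (a.X + 0\{a})\{a})) + 0\{a})\{a}) has moves --a--▸ t1, --b--▸ t2, --b--▸ t3
  t1 = (a.b.(rec X. a.(a.b.X)\{a} + (b.(0 + X) + (b.X + b.X) + (a.X + 0\{a})\{a})))\{a} has moves ·
  t2 = 0 + (rec X. a.(a.b.X)\{a} + (b.(0 + X) + (b.X + b.X) + (a.X + 0\{a})\{a})) has moves --a--▸ t1, --b--▸ t2, --b--▸ t3
  t3 = rec X. a.(a.b.X)\{a} + (b.(0 + X) + (b.X + b.X) + (a.X + 0\{a})\{a}) has moves --a--▸ t1, --b--▸ t2, --b--▸ t3
Coarsest stable partition (strong bisimilarity classes):
  B0 = {s0, s2, t0, t2, t3}
  B1 = {s1, t1}
s0 ∈ B0, t0 ∈ B0 → same block

YES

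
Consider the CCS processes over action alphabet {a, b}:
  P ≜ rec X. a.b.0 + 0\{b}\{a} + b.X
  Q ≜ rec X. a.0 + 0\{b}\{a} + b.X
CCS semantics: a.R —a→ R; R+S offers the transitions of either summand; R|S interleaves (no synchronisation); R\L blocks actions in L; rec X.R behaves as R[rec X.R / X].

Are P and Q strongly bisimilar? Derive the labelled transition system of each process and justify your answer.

Reachable graph of P (3 states):
  s0 = rec X. a.b.0 + 0\{b}\{a} + b.X has moves --a--▸ s1, --b--▸ s0
  s1 = b.0 has moves --b--▸ s2
  s2 = 0 has moves (no moves)
Reachable graph of Q (2 states):
  t0 = rec X. a.0 + 0\{b}\{a} + b.X has moves --a--▸ t1, --b--▸ t0
  t1 = 0 has moves (no moves)
Partition-refinement fixed point:
  B0 = {s0}
  B1 = {s1}
  B2 = {s2, t1}
  B3 = {t0}
s0 ∈ B0, t0 ∈ B3 → different blocks

NO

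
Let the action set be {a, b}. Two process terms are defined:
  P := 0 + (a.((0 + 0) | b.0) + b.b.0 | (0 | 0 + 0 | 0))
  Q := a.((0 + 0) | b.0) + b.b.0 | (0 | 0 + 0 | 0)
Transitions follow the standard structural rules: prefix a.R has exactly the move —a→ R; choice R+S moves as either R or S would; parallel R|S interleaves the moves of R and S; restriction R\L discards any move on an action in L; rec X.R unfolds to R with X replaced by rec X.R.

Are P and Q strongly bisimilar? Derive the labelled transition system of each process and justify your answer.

Reachable graph of P (5 states):
  s0 = 0 + (a.((0 + 0) | b.0) + b.b.0 | (0 | 0 + 0 | 0)) :: -a-> s1, -b-> s2
  s1 = (0 + 0) | b.0 :: -b-> s3
  s2 = b.0 | (0 | 0 + 0 | 0) :: -b-> s4
  s3 = (0 + 0) | 0 :: ·
  s4 = 0 | (0 | 0 + 0 | 0) :: ·
Reachable graph of Q (5 states):
  t0 = a.((0 + 0) | b.0) + b.b.0 | (0 | 0 + 0 | 0) :: -a-> t1, -b-> t2
  t1 = (0 + 0) | b.0 :: -b-> t3
  t2 = b.0 | (0 | 0 + 0 | 0) :: -b-> t4
  t3 = (0 + 0) | 0 :: ·
  t4 = 0 | (0 | 0 + 0 | 0) :: ·
Partition-refinement fixed point:
  B0 = {s0, t0}
  B1 = {s1, s2, t1, t2}
  B2 = {s3, s4, t3, t4}
s0 ∈ B0, t0 ∈ B0 → same block

P ~ Q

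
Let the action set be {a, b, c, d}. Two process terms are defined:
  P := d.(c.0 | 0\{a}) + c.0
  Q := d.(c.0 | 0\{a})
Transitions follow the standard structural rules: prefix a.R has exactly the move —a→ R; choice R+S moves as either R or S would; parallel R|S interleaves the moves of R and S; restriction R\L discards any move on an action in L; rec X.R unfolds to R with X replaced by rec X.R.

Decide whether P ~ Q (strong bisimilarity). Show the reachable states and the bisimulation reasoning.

Reachable graph of P (4 states):
  u0 = d.(c.0 | 0\{a}) + c.0 has moves --c--▸ u1, --d--▸ u2
  u1 = 0 has moves stopped
  u2 = c.0 | 0\{a} has moves --c--▸ u3
  u3 = 0 | 0\{a} has moves stopped
Reachable graph of Q (3 states):
  v0 = d.(c.0 | 0\{a}) has moves --d--▸ v1
  v1 = c.0 | 0\{a} has moves --c--▸ v2
  v2 = 0 | 0\{a} has moves stopped
Partition-refinement fixed point:
  B0 = {u0}
  B1 = {u2, v1}
  B2 = {u1, u3, v2}
  B3 = {v0}
u0 ∈ B0, v0 ∈ B3 → different blocks

P ≁ Q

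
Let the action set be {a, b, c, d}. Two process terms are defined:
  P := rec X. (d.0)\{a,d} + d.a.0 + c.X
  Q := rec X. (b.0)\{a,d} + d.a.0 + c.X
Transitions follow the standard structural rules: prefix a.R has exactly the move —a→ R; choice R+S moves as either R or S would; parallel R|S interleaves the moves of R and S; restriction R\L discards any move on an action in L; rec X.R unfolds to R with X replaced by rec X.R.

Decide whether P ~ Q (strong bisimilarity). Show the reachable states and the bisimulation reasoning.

Reachable graph of P (3 states):
  u0 = rec X. (d.0)\{a,d} + d.a.0 + c.X ⊢ —c→ u0, —d→ u1
  u1 = a.0 ⊢ —a→ u2
  u2 = 0 ⊢ ·
Reachable graph of Q (4 states):
  v0 = rec X. (b.0)\{a,d} + d.a.0 + c.X ⊢ —b→ v1, —c→ v0, —d→ v2
  v1 = 0\{a,d} ⊢ ·
  v2 = a.0 ⊢ —a→ v3
  v3 = 0 ⊢ ·
Coarsest stable partition (strong bisimilarity classes):
  B0 = {u0}
  B1 = {u1, v2}
  B2 = {u2, v1, v3}
  B3 = {v0}
u0 ∈ B0, v0 ∈ B3 → different blocks

P ≁ Q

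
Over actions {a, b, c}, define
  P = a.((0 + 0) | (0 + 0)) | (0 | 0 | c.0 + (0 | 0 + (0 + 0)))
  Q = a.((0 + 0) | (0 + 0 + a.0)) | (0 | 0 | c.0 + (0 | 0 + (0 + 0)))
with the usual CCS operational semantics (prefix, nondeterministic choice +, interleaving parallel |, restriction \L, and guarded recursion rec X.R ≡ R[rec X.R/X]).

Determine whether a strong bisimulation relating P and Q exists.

P ≁ Q

Reachable graph of P (4 states):
  m0 = a.((0 + 0) | (0 + 0)) | (0 | 0 | c.0 + (0 | 0 + (0 + 0))) → —a→ m1, —c→ m2
  m1 = (0 + 0) | (0 + 0) | (0 | 0 | c.0 + (0 | 0 + (0 + 0))) → —c→ m3
  m2 = a.((0 + 0) | (0 + 0)) | (0 | 0 | 0) → —a→ m3
  m3 = (0 + 0) | (0 + 0) | (0 | 0 | 0) → deadlocked
Reachable graph of Q (6 states):
  n0 = a.((0 + 0) | (0 + 0 + a.0)) | (0 | 0 | c.0 + (0 | 0 + (0 + 0))) → —a→ n1, —c→ n2
  n1 = (0 + 0) | (0 + 0 + a.0) | (0 | 0 | c.0 + (0 | 0 + (0 + 0))) → —a→ n3, —c→ n4
  n2 = a.((0 + 0) | (0 + 0 + a.0)) | (0 | 0 | 0) → —a→ n4
  n3 = (0 + 0) | 0 | (0 | 0 | c.0 + (0 | 0 + (0 + 0))) → —c→ n5
  n4 = (0 + 0) | (0 + 0 + a.0) | (0 | 0 | 0) → —a→ n5
  n5 = (0 + 0) | 0 | (0 | 0 | 0) → deadlocked
Bisimilarity quotient blocks:
  B0 = {m0, n1}
  B1 = {m1, n3}
  B2 = {m3, n5}
  B3 = {m2, n4}
  B4 = {n0}
  B5 = {n2}
m0 ∈ B0, n0 ∈ B4 → different blocks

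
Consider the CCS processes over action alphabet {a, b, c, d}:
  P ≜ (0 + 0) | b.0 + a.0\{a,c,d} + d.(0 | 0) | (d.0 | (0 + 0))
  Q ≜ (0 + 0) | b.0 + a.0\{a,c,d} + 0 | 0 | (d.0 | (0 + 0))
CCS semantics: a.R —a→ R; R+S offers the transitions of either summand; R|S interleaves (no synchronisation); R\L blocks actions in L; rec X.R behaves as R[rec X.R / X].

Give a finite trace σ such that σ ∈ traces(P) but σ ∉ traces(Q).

dd

P's transition system — 6 states:
  p0 = (0 + 0) | b.0 + a.0\{a,c,d} + d.(0 | 0) | (d.0 | (0 + 0)) | --a--▸ p1, --b--▸ p2, --d--▸ p3, --d--▸ p4
  p1 = 0\{a,c,d} | (no moves)
  p2 = (0 + 0) | 0 | (no moves)
  p3 = 0 | 0 | (d.0 | (0 + 0)) | --d--▸ p5
  p4 = d.(0 | 0) | (0 | (0 + 0)) | --d--▸ p5
  p5 = 0 | 0 | (0 | (0 + 0)) | (no moves)
Q's transition system — 4 states:
  q0 = (0 + 0) | b.0 + a.0\{a,c,d} + 0 | 0 | (d.0 | (0 + 0)) | --a--▸ q1, --b--▸ q2, --d--▸ q3
  q1 = 0\{a,c,d} | (no moves)
  q2 = (0 + 0) | 0 | (no moves)
  q3 = 0 | 0 | (0 | (0 + 0)) | (no moves)
Run σ = ⟨dd⟩ on P: start {p0}
  step 1 (d): {p3, p4}
  step 2 (d): {p5}
  ✓ P
Run σ = ⟨dd⟩ on Q: start {q0}
  step 1 (d): {q3}
  step 2 (d): no successor for Q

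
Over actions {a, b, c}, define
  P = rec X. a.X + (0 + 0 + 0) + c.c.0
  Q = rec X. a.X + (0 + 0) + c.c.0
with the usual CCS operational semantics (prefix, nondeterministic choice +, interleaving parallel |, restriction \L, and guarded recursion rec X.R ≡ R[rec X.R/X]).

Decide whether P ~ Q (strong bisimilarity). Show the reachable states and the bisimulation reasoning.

YES

P's transition system — 3 states:
  p0 = rec X. a.X + (0 + 0 + 0) + c.c.0 | --a--▸ p0, --c--▸ p1
  p1 = c.0 | --c--▸ p2
  p2 = 0 | (no moves)
Q's transition system — 3 states:
  q0 = rec X. a.X + (0 + 0) + c.c.0 | --a--▸ q0, --c--▸ q1
  q1 = c.0 | --c--▸ q2
  q2 = 0 | (no moves)
Bisimilarity quotient blocks:
  B0 = {p0, q0}
  B1 = {p1, q1}
  B2 = {p2, q2}
p0 ∈ B0, q0 ∈ B0 → same block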